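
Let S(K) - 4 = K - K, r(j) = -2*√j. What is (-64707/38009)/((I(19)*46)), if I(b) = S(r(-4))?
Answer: -64707/6993656 ≈ -0.0092522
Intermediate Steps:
S(K) = 4 (S(K) = 4 + (K - K) = 4 + 0 = 4)
I(b) = 4
(-64707/38009)/((I(19)*46)) = (-64707/38009)/((4*46)) = -64707*1/38009/184 = -64707/38009*1/184 = -64707/6993656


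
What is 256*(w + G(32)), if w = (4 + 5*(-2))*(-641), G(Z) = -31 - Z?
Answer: 968448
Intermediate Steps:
w = 3846 (w = (4 - 10)*(-641) = -6*(-641) = 3846)
256*(w + G(32)) = 256*(3846 + (-31 - 1*32)) = 256*(3846 + (-31 - 32)) = 256*(3846 - 63) = 256*3783 = 968448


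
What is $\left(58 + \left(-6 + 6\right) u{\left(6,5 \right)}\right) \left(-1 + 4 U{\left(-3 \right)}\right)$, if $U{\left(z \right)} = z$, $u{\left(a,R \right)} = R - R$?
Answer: $-754$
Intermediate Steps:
$u{\left(a,R \right)} = 0$
$\left(58 + \left(-6 + 6\right) u{\left(6,5 \right)}\right) \left(-1 + 4 U{\left(-3 \right)}\right) = \left(58 + \left(-6 + 6\right) 0\right) \left(-1 + 4 \left(-3\right)\right) = \left(58 + 0 \cdot 0\right) \left(-1 - 12\right) = \left(58 + 0\right) \left(-13\right) = 58 \left(-13\right) = -754$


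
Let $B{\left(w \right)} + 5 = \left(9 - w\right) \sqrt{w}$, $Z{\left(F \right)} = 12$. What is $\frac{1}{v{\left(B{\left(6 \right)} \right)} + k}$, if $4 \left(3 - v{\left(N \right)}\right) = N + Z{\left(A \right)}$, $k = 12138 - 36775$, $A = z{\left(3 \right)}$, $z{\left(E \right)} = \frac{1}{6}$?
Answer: $- \frac{394172}{9710722795} + \frac{12 \sqrt{6}}{9710722795} \approx -4.0588 \cdot 10^{-5}$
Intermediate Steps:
$z{\left(E \right)} = \frac{1}{6}$
$A = \frac{1}{6} \approx 0.16667$
$B{\left(w \right)} = -5 + \sqrt{w} \left(9 - w\right)$ ($B{\left(w \right)} = -5 + \left(9 - w\right) \sqrt{w} = -5 + \sqrt{w} \left(9 - w\right)$)
$k = -24637$ ($k = 12138 - 36775 = -24637$)
$v{\left(N \right)} = - \frac{N}{4}$ ($v{\left(N \right)} = 3 - \frac{N + 12}{4} = 3 - \frac{12 + N}{4} = 3 - \left(3 + \frac{N}{4}\right) = - \frac{N}{4}$)
$\frac{1}{v{\left(B{\left(6 \right)} \right)} + k} = \frac{1}{- \frac{-5 - 6^{\frac{3}{2}} + 9 \sqrt{6}}{4} - 24637} = \frac{1}{- \frac{-5 - 6 \sqrt{6} + 9 \sqrt{6}}{4} - 24637} = \frac{1}{- \frac{-5 + 3 \sqrt{6}}{4} - 24637} = \frac{1}{\left(\frac{5}{4} - \frac{3 \sqrt{6}}{4}\right) - 24637} = \frac{1}{- \frac{98543}{4} - \frac{3 \sqrt{6}}{4}}$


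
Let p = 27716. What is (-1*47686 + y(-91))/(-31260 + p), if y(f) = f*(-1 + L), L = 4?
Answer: 47959/3544 ≈ 13.532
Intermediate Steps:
y(f) = 3*f (y(f) = f*(-1 + 4) = f*3 = 3*f)
(-1*47686 + y(-91))/(-31260 + p) = (-1*47686 + 3*(-91))/(-31260 + 27716) = (-47686 - 273)/(-3544) = -47959*(-1/3544) = 47959/3544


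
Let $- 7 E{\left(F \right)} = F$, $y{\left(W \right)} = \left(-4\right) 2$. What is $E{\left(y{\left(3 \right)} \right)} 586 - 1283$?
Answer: $- \frac{4293}{7} \approx -613.29$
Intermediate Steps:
$y{\left(W \right)} = -8$
$E{\left(F \right)} = - \frac{F}{7}$
$E{\left(y{\left(3 \right)} \right)} 586 - 1283 = \left(- \frac{1}{7}\right) \left(-8\right) 586 - 1283 = \frac{8}{7} \cdot 586 - 1283 = \frac{4688}{7} - 1283 = - \frac{4293}{7}$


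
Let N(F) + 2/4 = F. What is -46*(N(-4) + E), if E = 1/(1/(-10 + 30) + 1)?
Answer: 3427/21 ≈ 163.19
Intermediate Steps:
N(F) = -½ + F
E = 20/21 (E = 1/(1/20 + 1) = 1/(21/20) = 20/21 ≈ 0.95238)
-46*(N(-4) + E) = -46*((-½ - 4) + 20/21) = -46*(-9/2 + 20/21) = -46*(-149/42) = 3427/21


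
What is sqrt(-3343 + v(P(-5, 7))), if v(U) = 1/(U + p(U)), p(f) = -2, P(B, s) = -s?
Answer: 2*I*sqrt(7522)/3 ≈ 57.82*I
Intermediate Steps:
v(U) = 1/(-2 + U) (v(U) = 1/(U - 2) = 1/(-2 + U))
sqrt(-3343 + v(P(-5, 7))) = sqrt(-3343 + 1/(-2 - 1*7)) = sqrt(-3343 + 1/(-2 - 7)) = sqrt(-3343 + 1/(-9)) = sqrt(-3343 - 1/9) = sqrt(-30088/9) = 2*I*sqrt(7522)/3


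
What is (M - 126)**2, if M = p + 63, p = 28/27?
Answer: 2798929/729 ≈ 3839.4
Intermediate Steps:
p = 28/27 (p = 28*(1/27) = 28/27 ≈ 1.0370)
M = 1729/27 (M = 28/27 + 63 = 1729/27 ≈ 64.037)
(M - 126)**2 = (1729/27 - 126)**2 = (-1673/27)**2 = 2798929/729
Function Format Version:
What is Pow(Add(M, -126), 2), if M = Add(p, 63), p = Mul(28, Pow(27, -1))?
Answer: Rational(2798929, 729) ≈ 3839.4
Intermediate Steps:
p = Rational(28, 27) (p = Mul(28, Rational(1, 27)) = Rational(28, 27) ≈ 1.0370)
M = Rational(1729, 27) (M = Add(Rational(28, 27), 63) = Rational(1729, 27) ≈ 64.037)
Pow(Add(M, -126), 2) = Pow(Add(Rational(1729, 27), -126), 2) = Pow(Rational(-1673, 27), 2) = Rational(2798929, 729)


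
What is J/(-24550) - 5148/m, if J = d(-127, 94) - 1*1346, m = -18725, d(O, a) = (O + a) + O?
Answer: 618333/1838795 ≈ 0.33627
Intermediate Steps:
d(O, a) = a + 2*O
J = -1506 (J = (94 + 2*(-127)) - 1*1346 = (94 - 254) - 1346 = -160 - 1346 = -1506)
J/(-24550) - 5148/m = -1506/(-24550) - 5148/(-18725) = -1506*(-1/24550) - 5148*(-1/18725) = 753/12275 + 5148/18725 = 618333/1838795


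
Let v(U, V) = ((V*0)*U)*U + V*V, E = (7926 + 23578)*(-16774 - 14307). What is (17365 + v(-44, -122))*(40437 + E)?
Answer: -31576137095363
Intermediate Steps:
E = -979175824 (E = 31504*(-31081) = -979175824)
v(U, V) = V² (v(U, V) = (0*U)*U + V² = 0*U + V² = 0 + V² = V²)
(17365 + v(-44, -122))*(40437 + E) = (17365 + (-122)²)*(40437 - 979175824) = (17365 + 14884)*(-979135387) = 32249*(-979135387) = -31576137095363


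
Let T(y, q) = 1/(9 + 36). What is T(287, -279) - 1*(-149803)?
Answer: 6741136/45 ≈ 1.4980e+5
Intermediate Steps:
T(y, q) = 1/45
T(287, -279) - 1*(-149803) = 1/45 - 1*(-149803) = 1/45 + 149803 = 6741136/45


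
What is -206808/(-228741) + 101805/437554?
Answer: 37925548379/33362179838 ≈ 1.1368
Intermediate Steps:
-206808/(-228741) + 101805/437554 = -206808*(-1/228741) + 101805*(1/437554) = 68936/76247 + 101805/437554 = 37925548379/33362179838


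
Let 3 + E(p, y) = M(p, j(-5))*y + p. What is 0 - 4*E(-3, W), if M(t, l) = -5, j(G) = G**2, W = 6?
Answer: 144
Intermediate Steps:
E(p, y) = -3 + p - 5*y (E(p, y) = -3 + (-5*y + p) = -3 + (p - 5*y) = -3 + p - 5*y)
0 - 4*E(-3, W) = 0 - 4*(-3 - 3 - 5*6) = 0 - 4*(-3 - 3 - 30) = 0 - 4*(-36) = 0 + 144 = 144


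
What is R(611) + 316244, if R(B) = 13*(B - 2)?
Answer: 324161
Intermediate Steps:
R(B) = -26 + 13*B (R(B) = 13*(-2 + B) = -26 + 13*B)
R(611) + 316244 = (-26 + 13*611) + 316244 = (-26 + 7943) + 316244 = 7917 + 316244 = 324161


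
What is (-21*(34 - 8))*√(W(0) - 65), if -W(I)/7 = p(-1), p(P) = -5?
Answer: -546*I*√30 ≈ -2990.6*I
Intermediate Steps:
W(I) = 35 (W(I) = -7*(-5) = 35)
(-21*(34 - 8))*√(W(0) - 65) = (-21*(34 - 8))*√(35 - 65) = (-21*26)*√(-30) = -546*I*√30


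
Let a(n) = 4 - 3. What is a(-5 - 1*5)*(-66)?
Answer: -66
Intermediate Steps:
a(n) = 1
a(-5 - 1*5)*(-66) = 1*(-66) = -66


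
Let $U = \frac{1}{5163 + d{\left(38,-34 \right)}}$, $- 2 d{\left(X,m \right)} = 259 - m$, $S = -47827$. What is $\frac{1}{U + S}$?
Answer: $- \frac{10033}{479848289} \approx -2.0909 \cdot 10^{-5}$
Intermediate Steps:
$d{\left(X,m \right)} = - \frac{259}{2} + \frac{m}{2}$ ($d{\left(X,m \right)} = - \frac{259 - m}{2} = - \frac{259}{2} + \frac{m}{2}$)
$U = \frac{2}{10033}$ ($U = \frac{1}{5163 + \left(- \frac{259}{2} + \frac{1}{2} \left(-34\right)\right)} = \frac{1}{5163 - \frac{293}{2}} = \frac{1}{\frac{10033}{2}} = \frac{2}{10033} \approx 0.00019934$)
$\frac{1}{U + S} = \frac{1}{\frac{2}{10033} - 47827} = \frac{1}{- \frac{479848289}{10033}} = - \frac{10033}{479848289}$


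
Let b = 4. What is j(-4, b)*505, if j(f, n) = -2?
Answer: -1010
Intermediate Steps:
j(-4, b)*505 = -2*505 = -1010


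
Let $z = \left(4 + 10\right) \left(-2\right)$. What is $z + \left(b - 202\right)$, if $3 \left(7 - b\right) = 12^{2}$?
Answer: $-271$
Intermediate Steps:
$b = -41$ ($b = 7 - \frac{12^{2}}{3} = 7 - 48 = -41$)
$z = -28$ ($z = 14 \left(-2\right) = -28$)
$z + \left(b - 202\right) = -28 - 243 = -271$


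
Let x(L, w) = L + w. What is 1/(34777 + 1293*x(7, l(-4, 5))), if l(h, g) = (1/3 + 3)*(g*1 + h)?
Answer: 1/48138 ≈ 2.0774e-5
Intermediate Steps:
l(h, g) = 10*g/3 + 10*h/3 (l(h, g) = (⅓ + 3)*(g + h) = 10*(g + h)/3 = 10*g/3 + 10*h/3)
1/(34777 + 1293*x(7, l(-4, 5))) = 1/(34777 + 1293*(7 + ((10/3)*5 + (10/3)*(-4)))) = 1/(34777 + 1293*(7 + (50/3 - 40/3))) = 1/(34777 + 1293*(7 + 10/3)) = 1/(34777 + 1293*(31/3)) = 1/(34777 + 13361) = 1/48138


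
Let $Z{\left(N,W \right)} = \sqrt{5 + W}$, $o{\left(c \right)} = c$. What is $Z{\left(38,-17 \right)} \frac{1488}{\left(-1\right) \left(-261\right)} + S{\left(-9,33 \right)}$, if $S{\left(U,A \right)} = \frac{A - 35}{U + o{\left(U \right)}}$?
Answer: $\frac{1}{9} + \frac{992 i \sqrt{3}}{87} \approx 0.11111 + 19.749 i$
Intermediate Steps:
$S{\left(U,A \right)} = \frac{-35 + A}{2 U}$ ($S{\left(U,A \right)} = \frac{A - 35}{U + U} = \frac{-35 + A}{2 U}$)
$Z{\left(38,-17 \right)} \frac{1488}{\left(-1\right) \left(-261\right)} + S{\left(-9,33 \right)} = \sqrt{5 - 17} \frac{1488}{\left(-1\right) \left(-261\right)} + \frac{-35 + 33}{2 \left(-9\right)} = \sqrt{-12} \cdot \frac{1488}{261} + \frac{1}{2} \left(- \frac{1}{9}\right) \left(-2\right) = 2 i \sqrt{3} \cdot 1488 \cdot \frac{1}{261} + \frac{1}{9} = 2 i \sqrt{3} \cdot \frac{496}{87} + \frac{1}{9} = \frac{992 i \sqrt{3}}{87} + \frac{1}{9} = \frac{1}{9} + \frac{992 i \sqrt{3}}{87}$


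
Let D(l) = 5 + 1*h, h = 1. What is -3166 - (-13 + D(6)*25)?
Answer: -3303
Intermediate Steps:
D(l) = 6 (D(l) = 5 + 1*1 = 5 + 1 = 6)
-3166 - (-13 + D(6)*25) = -3166 - (-13 + 6*25) = -3166 - (-13 + 150) = -3166 - 1*137 = -3166 - 137 = -3303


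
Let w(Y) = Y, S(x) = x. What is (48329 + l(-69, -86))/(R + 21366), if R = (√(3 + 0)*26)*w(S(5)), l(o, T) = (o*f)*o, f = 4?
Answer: 239915253/76075876 - 4379245*√3/228227628 ≈ 3.1204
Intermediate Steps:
l(o, T) = 4*o² (l(o, T) = (o*4)*o = (4*o)*o = 4*o²)
R = 130*√3 (R = (√(3 + 0)*26)*5 = (√3*26)*5 = (26*√3)*5 = 130*√3 ≈ 225.17)
(48329 + l(-69, -86))/(R + 21366) = (48329 + 4*(-69)²)/(130*√3 + 21366) = (48329 + 4*4761)/(21366 + 130*√3) = (48329 + 19044)/(21366 + 130*√3) = 67373/(21366 + 130*√3)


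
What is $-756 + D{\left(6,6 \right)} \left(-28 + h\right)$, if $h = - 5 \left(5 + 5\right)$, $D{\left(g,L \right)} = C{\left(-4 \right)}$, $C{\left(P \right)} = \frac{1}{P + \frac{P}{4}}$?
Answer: $- \frac{3702}{5} \approx -740.4$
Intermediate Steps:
$C{\left(P \right)} = \frac{4}{5 P}$ ($C{\left(P \right)} = \frac{1}{P + P \frac{1}{4}} = \frac{1}{P + \frac{P}{4}} = \frac{1}{\frac{5}{4} P} = \frac{4}{5 P}$)
$D{\left(g,L \right)} = - \frac{1}{5}$ ($D{\left(g,L \right)} = \frac{4}{5 \left(-4\right)} = \frac{4}{5} \left(- \frac{1}{4}\right) = - \frac{1}{5}$)
$h = -50$ ($h = \left(-5\right) 10 = -50$)
$-756 + D{\left(6,6 \right)} \left(-28 + h\right) = -756 - \frac{-28 - 50}{5} = -756 - - \frac{78}{5} = -756 + \frac{78}{5} = - \frac{3702}{5}$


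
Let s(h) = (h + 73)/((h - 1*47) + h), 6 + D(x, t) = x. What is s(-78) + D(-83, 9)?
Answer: -18062/203 ≈ -88.975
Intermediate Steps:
D(x, t) = -6 + x
s(h) = (73 + h)/(-47 + 2*h) (s(h) = (73 + h)/((h - 47) + h) = (73 + h)/((-47 + h) + h) = (73 + h)/(-47 + 2*h))
s(-78) + D(-83, 9) = (73 - 78)/(-47 + 2*(-78)) + (-6 - 83) = -5/(-47 - 156) - 89 = -5/(-203) - 89 = -1/203*(-5) - 89 = 5/203 - 89 = -18062/203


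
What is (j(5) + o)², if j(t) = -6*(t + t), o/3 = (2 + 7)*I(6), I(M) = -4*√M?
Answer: 73584 + 12960*√6 ≈ 1.0533e+5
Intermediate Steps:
o = -108*√6 (o = 3*((2 + 7)*(-4*√6)) = 3*(9*(-4*√6)) = 3*(-36*√6) = -108*√6 ≈ -264.54)
j(t) = -12*t
(j(5) + o)² = (-12*5 - 108*√6)² = (-60 - 108*√6)²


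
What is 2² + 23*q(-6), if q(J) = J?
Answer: -134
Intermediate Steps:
2² + 23*q(-6) = 2² + 23*(-6) = 4 - 138 = -134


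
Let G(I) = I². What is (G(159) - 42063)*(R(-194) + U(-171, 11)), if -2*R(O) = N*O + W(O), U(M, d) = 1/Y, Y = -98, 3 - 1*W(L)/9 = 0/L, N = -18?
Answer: 1446876912/49 ≈ 2.9528e+7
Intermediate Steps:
W(L) = 27 (W(L) = 27 - 0/L = 27 - 9*0 = 27 + 0 = 27)
U(M, d) = -1/98 (U(M, d) = 1/(-98) = -1/98)
R(O) = -27/2 + 9*O (R(O) = -(-18*O + 27)/2 = -(27 - 18*O)/2 = -27/2 + 9*O)
(G(159) - 42063)*(R(-194) + U(-171, 11)) = (159² - 42063)*((-27/2 + 9*(-194)) - 1/98) = (25281 - 42063)*((-27/2 - 1746) - 1/98) = -16782*(-3519/2 - 1/98) = -16782*(-86216/49) = 1446876912/49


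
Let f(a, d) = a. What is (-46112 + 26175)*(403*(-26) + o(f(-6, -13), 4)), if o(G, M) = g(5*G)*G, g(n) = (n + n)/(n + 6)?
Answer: 209198941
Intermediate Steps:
g(n) = 2*n/(6 + n) (g(n) = (2*n)/(6 + n) = 2*n/(6 + n))
o(G, M) = 10*G**2/(6 + 5*G) (o(G, M) = (2*(5*G)/(6 + 5*G))*G = (10*G/(6 + 5*G))*G = 10*G**2/(6 + 5*G))
(-46112 + 26175)*(403*(-26) + o(f(-6, -13), 4)) = (-46112 + 26175)*(403*(-26) + 10*(-6)**2/(6 + 5*(-6))) = -19937*(-10478 + 10*36/(6 - 30)) = -19937*(-10478 + 10*36/(-24)) = -19937*(-10478 + 10*36*(-1/24)) = -19937*(-10478 - 15) = -19937*(-10493) = 209198941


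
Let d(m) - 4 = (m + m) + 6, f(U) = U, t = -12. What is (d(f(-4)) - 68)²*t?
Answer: -52272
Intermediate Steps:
d(m) = 10 + 2*m (d(m) = 4 + ((m + m) + 6) = 4 + (2*m + 6) = 4 + (6 + 2*m) = 10 + 2*m)
(d(f(-4)) - 68)²*t = ((10 + 2*(-4)) - 68)²*(-12) = ((10 - 8) - 68)²*(-12) = (2 - 68)²*(-12) = (-66)²*(-12) = 4356*(-12) = -52272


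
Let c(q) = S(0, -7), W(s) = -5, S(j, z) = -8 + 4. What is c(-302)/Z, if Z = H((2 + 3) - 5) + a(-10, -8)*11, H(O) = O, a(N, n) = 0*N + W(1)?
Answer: 4/55 ≈ 0.072727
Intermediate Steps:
S(j, z) = -4
c(q) = -4
a(N, n) = -5 (a(N, n) = 0*N - 5 = 0 - 5 = -5)
Z = -55 (Z = ((2 + 3) - 5) - 5*11 = (5 - 5) - 55 = 0 - 55 = -55)
c(-302)/Z = -4/(-55) = -4*(-1/55) = 4/55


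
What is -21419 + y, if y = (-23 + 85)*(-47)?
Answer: -24333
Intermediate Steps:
y = -2914 (y = 62*(-47) = -2914)
-21419 + y = -21419 - 2914 = -24333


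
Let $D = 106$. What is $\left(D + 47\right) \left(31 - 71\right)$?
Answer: $-6120$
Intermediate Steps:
$\left(D + 47\right) \left(31 - 71\right) = \left(106 + 47\right) \left(31 - 71\right) = 153 \left(31 - 71\right) = 153 \left(-40\right) = -6120$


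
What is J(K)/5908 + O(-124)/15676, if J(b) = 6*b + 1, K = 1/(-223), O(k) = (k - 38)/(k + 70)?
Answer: 65662/184400707 ≈ 0.00035608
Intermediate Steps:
O(k) = (-38 + k)/(70 + k)
K = -1/223 ≈ -0.0044843
J(b) = 1 + 6*b
J(K)/5908 + O(-124)/15676 = (1 + 6*(-1/223))/5908 + ((-38 - 124)/(70 - 124))/15676 = (1 - 6/223)*(1/5908) + (-162/(-54))*(1/15676) = (217/223)*(1/5908) - 1/54*(-162)*(1/15676) = 31/188212 + 3*(1/15676) = 31/188212 + 3/15676 = 65662/184400707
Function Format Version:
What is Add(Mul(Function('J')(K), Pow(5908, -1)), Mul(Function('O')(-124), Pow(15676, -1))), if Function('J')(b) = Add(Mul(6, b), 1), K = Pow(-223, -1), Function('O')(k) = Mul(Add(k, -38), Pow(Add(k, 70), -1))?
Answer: Rational(65662, 184400707) ≈ 0.00035608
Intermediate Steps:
Function('O')(k) = Mul(Pow(Add(70, k), -1), Add(-38, k)) (Function('O')(k) = Mul(Add(-38, k), Pow(Add(70, k), -1)) = Mul(Pow(Add(70, k), -1), Add(-38, k)))
K = Rational(-1, 223) ≈ -0.0044843
Function('J')(b) = Add(1, Mul(6, b))
Add(Mul(Function('J')(K), Pow(5908, -1)), Mul(Function('O')(-124), Pow(15676, -1))) = Add(Mul(Add(1, Mul(6, Rational(-1, 223))), Pow(5908, -1)), Mul(Mul(Pow(Add(70, -124), -1), Add(-38, -124)), Pow(15676, -1))) = Add(Mul(Add(1, Rational(-6, 223)), Rational(1, 5908)), Mul(Mul(Pow(-54, -1), -162), Rational(1, 15676))) = Add(Mul(Rational(217, 223), Rational(1, 5908)), Mul(Mul(Rational(-1, 54), -162), Rational(1, 15676))) = Add(Rational(31, 188212), Mul(3, Rational(1, 15676))) = Add(Rational(31, 188212), Rational(3, 15676)) = Rational(65662, 184400707)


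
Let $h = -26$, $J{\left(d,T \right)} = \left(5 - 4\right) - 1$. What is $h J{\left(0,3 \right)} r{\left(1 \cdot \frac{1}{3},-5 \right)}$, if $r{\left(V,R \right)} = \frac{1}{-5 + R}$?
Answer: $0$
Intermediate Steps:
$J{\left(d,T \right)} = 0$ ($J{\left(d,T \right)} = 1 - 1 = 0$)
$h J{\left(0,3 \right)} r{\left(1 \cdot \frac{1}{3},-5 \right)} = \frac{\left(-26\right) 0}{-5 - 5} = \frac{0}{-10} = 0 \left(- \frac{1}{10}\right) = 0$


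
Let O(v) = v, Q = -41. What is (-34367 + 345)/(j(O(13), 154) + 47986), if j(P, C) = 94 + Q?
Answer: -34022/48039 ≈ -0.70822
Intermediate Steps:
j(P, C) = 53 (j(P, C) = 94 - 41 = 53)
(-34367 + 345)/(j(O(13), 154) + 47986) = (-34367 + 345)/(53 + 47986) = -34022/48039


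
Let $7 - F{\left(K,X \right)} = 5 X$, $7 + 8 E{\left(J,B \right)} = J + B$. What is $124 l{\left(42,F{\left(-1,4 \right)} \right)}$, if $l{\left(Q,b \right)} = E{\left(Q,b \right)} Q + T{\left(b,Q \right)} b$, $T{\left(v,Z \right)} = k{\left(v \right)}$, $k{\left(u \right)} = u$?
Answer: $35278$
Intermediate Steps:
$E{\left(J,B \right)} = - \frac{7}{8} + \frac{B}{8} + \frac{J}{8}$ ($E{\left(J,B \right)} = - \frac{7}{8} + \frac{J + B}{8} = - \frac{7}{8} + \frac{B + J}{8} = - \frac{7}{8} + \left(\frac{B}{8} + \frac{J}{8}\right) = - \frac{7}{8} + \frac{B}{8} + \frac{J}{8}$)
$F{\left(K,X \right)} = 7 - 5 X$
$T{\left(v,Z \right)} = v$
$l{\left(Q,b \right)} = b^{2} + Q \left(- \frac{7}{8} + \frac{Q}{8} + \frac{b}{8}\right)$ ($l{\left(Q,b \right)} = \left(- \frac{7}{8} + \frac{b}{8} + \frac{Q}{8}\right) Q + b b = \left(- \frac{7}{8} + \frac{Q}{8} + \frac{b}{8}\right) Q + b^{2} = Q \left(- \frac{7}{8} + \frac{Q}{8} + \frac{b}{8}\right) + b^{2} = b^{2} + Q \left(- \frac{7}{8} + \frac{Q}{8} + \frac{b}{8}\right)$)
$124 l{\left(42,F{\left(-1,4 \right)} \right)} = 124 \left(\left(7 - 20\right)^{2} + \frac{1}{8} \cdot 42 \left(-7 + 42 + \left(7 - 20\right)\right)\right) = 124 \left(\left(-13\right)^{2} + \frac{1}{8} \cdot 42 \left(-7 + 42 - 13\right)\right) = 124 \left(169 + \frac{1}{8} \cdot 42 \cdot 22\right) = 124 \left(169 + \frac{231}{2}\right) = 124 \cdot \frac{569}{2} = 35278$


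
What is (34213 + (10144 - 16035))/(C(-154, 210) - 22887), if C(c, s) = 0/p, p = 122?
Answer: -28322/22887 ≈ -1.2375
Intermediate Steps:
C(c, s) = 0 (C(c, s) = 0/122 = 0*(1/122) = 0)
(34213 + (10144 - 16035))/(C(-154, 210) - 22887) = (34213 + (10144 - 16035))/(0 - 22887) = (34213 - 5891)/(-22887) = 28322*(-1/22887) = -28322/22887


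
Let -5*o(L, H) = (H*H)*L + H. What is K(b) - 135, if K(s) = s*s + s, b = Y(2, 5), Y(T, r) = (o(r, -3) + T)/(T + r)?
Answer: -165471/1225 ≈ -135.08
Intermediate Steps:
o(L, H) = -H/5 - L*H²/5 (o(L, H) = -((H*H)*L + H)/5 = -(H²*L + H)/5 = -(L*H² + H)/5 = -(H + L*H²)/5 = -H/5 - L*H²/5)
Y(T, r) = (⅗ + T - 9*r/5)/(T + r) (Y(T, r) = (-⅕*(-3)*(1 - 3*r) + T)/(T + r) = ((⅗ - 9*r/5) + T)/(T + r) = (⅗ + T - 9*r/5)/(T + r))
b = -32/35 (b = (⅗ + 2 - 9/5*5)/(2 + 5) = (⅗ + 2 - 9)/7 = (⅐)*(-32/5) = -32/35 ≈ -0.91429)
K(s) = s + s² (K(s) = s² + s = s + s²)
K(b) - 135 = -32*(1 - 32/35)/35 - 135 = -32/35*3/35 - 135 = -96/1225 - 135 = -165471/1225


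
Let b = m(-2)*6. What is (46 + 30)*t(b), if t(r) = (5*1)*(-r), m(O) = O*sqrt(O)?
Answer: 4560*I*sqrt(2) ≈ 6448.8*I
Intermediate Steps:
m(O) = O**(3/2)
b = -12*I*sqrt(2) (b = (-2)**(3/2)*6 = -2*I*sqrt(2)*6 = -12*I*sqrt(2) ≈ -16.971*I)
t(r) = -5*r (t(r) = 5*(-r) = -5*r)
(46 + 30)*t(b) = (46 + 30)*(-(-60)*I*sqrt(2)) = 76*(60*I*sqrt(2)) = 4560*I*sqrt(2)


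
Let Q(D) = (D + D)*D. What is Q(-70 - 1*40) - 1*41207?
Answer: -17007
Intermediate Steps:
Q(D) = 2*D² (Q(D) = (2*D)*D = 2*D²)
Q(-70 - 1*40) - 1*41207 = 2*(-70 - 1*40)² - 1*41207 = 2*(-70 - 40)² - 41207 = 2*(-110)² - 41207 = 2*12100 - 41207 = 24200 - 41207 = -17007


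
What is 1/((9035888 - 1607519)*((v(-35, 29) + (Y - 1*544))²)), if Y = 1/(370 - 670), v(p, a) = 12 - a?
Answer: 30000/70136745066947923 ≈ 4.2774e-13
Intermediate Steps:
Y = -1/300 (Y = 1/(-300) = -1/300 ≈ -0.0033333)
1/((9035888 - 1607519)*((v(-35, 29) + (Y - 1*544))²)) = 1/((9035888 - 1607519)*(((12 - 1*29) + (-1/300 - 1*544))²)) = 1/(7428369*(((12 - 29) + (-1/300 - 544))²)) = 1/(7428369*((-17 - 163201/300)²)) = 1/(7428369*((-168301/300)²)) = 1/(7428369*(28325226601/90000)) = (1/7428369)*(90000/28325226601) = 30000/70136745066947923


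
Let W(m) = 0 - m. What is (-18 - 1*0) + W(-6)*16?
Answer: 78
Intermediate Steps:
W(m) = -m
(-18 - 1*0) + W(-6)*16 = (-18 - 1*0) - 1*(-6)*16 = (-18 + 0) + 6*16 = -18 + 96 = 78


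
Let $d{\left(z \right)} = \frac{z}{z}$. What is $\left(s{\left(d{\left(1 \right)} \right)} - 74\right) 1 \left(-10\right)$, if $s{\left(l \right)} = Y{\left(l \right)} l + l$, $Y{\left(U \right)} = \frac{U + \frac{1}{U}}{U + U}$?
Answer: $720$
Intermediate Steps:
$d{\left(z \right)} = 1$
$Y{\left(U \right)} = \frac{U + \frac{1}{U}}{2 U}$
$s{\left(l \right)} = l + \frac{1 + l^{2}}{2 l}$ ($s{\left(l \right)} = \frac{1 + l^{2}}{2 l^{2}} l + l = \frac{1 + l^{2}}{2 l} + l = l + \frac{1 + l^{2}}{2 l}$)
$\left(s{\left(d{\left(1 \right)} \right)} - 74\right) 1 \left(-10\right) = \left(\frac{1 + 3 \cdot 1^{2}}{2 \cdot 1} - 74\right) 1 \left(-10\right) = \left(\frac{1}{2} \cdot 1 \left(1 + 3 \cdot 1\right) - 74\right) \left(-10\right) = \left(\frac{1}{2} \cdot 1 \left(1 + 3\right) - 74\right) \left(-10\right) = \left(\frac{1}{2} \cdot 1 \cdot 4 - 74\right) \left(-10\right) = \left(2 - 74\right) \left(-10\right) = \left(-72\right) \left(-10\right) = 720$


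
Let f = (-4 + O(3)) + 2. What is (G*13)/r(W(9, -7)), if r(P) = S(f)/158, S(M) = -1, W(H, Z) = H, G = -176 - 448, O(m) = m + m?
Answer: 1281696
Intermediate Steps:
O(m) = 2*m
f = 4 (f = (-4 + 2*3) + 2 = (-4 + 6) + 2 = 2 + 2 = 4)
G = -624
r(P) = -1/158
(G*13)/r(W(9, -7)) = (-624*13)/(-1/158) = -8112*(-158) = 1281696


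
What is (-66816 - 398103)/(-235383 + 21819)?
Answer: 11921/5476 ≈ 2.1770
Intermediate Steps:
(-66816 - 398103)/(-235383 + 21819) = -464919/(-213564) = -464919*(-1/213564) = 11921/5476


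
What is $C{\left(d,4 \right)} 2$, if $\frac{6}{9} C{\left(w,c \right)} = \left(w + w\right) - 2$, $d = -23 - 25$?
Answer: $-294$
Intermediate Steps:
$d = -48$ ($d = -23 - 25 = -48$)
$C{\left(w,c \right)} = -3 + 3 w$ ($C{\left(w,c \right)} = \frac{3 \left(\left(w + w\right) - 2\right)}{2} = \frac{3 \left(2 w - 2\right)}{2} = \frac{3 \left(-2 + 2 w\right)}{2} = -3 + 3 w$)
$C{\left(d,4 \right)} 2 = \left(-3 + 3 \left(-48\right)\right) 2 = \left(-3 - 144\right) 2 = \left(-147\right) 2 = -294$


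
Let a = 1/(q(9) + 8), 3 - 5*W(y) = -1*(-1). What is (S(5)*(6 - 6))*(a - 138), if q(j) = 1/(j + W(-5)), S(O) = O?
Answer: 0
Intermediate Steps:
W(y) = 2/5 (W(y) = 3/5 - (-1)*(-1)/5 = 3/5 - 1/5*1 = 3/5 - 1/5 = 2/5)
q(j) = 1/(2/5 + j) (q(j) = 1/(j + 2/5) = 1/(2/5 + j))
a = 47/381 (a = 1/(5/(2 + 5*9) + 8) = 1/(5/(2 + 45) + 8) = 1/(5/47 + 8) = 1/(381/47) = 47/381 ≈ 0.12336)
(S(5)*(6 - 6))*(a - 138) = (5*(6 - 6))*(47/381 - 138) = (5*0)*(-52531/381) = 0*(-52531/381) = 0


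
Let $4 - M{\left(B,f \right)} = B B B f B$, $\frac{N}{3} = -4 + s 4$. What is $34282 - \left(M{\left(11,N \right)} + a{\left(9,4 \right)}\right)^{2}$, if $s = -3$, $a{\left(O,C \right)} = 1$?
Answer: $-493889855247$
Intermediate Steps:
$N = -48$ ($N = 3 \left(-4 - 12\right) = 3 \left(-16\right) = -48$)
$M{\left(B,f \right)} = 4 - f B^{4}$ ($M{\left(B,f \right)} = 4 - B B B f B = 4 - B B^{2} f B = 4 - B f B^{2} B = 4 - f B^{3} B = 4 - f B^{4}$)
$34282 - \left(M{\left(11,N \right)} + a{\left(9,4 \right)}\right)^{2} = 34282 - \left(\left(4 - - 48 \cdot 11^{4}\right) + 1\right)^{2} = 34282 - \left(\left(4 - \left(-48\right) 14641\right) + 1\right)^{2} = 34282 - \left(\left(4 + 702768\right) + 1\right)^{2} = 34282 - \left(702772 + 1\right)^{2} = 34282 - 702773^{2} = 34282 - 493889889529 = -493889855247$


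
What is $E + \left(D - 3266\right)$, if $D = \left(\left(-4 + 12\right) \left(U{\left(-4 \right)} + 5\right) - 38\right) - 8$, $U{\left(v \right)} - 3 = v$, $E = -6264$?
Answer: $-9544$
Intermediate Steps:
$U{\left(v \right)} = 3 + v$
$D = -14$ ($D = \left(\left(-4 + 12\right) \left(\left(3 - 4\right) + 5\right) - 38\right) - 8 = \left(8 \left(-1 + 5\right) - 38\right) - 8 = \left(8 \cdot 4 - 38\right) - 8 = \left(32 - 38\right) - 8 = -6 - 8 = -14$)
$E + \left(D - 3266\right) = -6264 - 3280 = -9544$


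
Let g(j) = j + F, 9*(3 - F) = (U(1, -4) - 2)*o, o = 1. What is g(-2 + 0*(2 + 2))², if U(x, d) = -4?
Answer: 25/9 ≈ 2.7778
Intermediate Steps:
F = 11/3 (F = 3 - (-4 - 2)/9 = 3 - (-2)/3 = 3 - ⅑*(-6) = 3 + ⅔ = 11/3 ≈ 3.6667)
g(j) = 11/3 + j (g(j) = j + 11/3 = 11/3 + j)
g(-2 + 0*(2 + 2))² = (11/3 + (-2 + 0*(2 + 2)))² = (11/3 + (-2 + 0*4))² = (11/3 + (-2 + 0))² = (11/3 - 2)² = (5/3)² = 25/9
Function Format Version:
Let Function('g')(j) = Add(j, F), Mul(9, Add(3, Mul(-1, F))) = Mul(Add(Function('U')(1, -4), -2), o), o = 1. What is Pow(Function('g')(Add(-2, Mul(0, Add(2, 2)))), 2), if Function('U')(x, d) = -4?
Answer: Rational(25, 9) ≈ 2.7778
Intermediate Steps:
F = Rational(11, 3) (F = Add(3, Mul(Rational(-1, 9), Mul(Add(-4, -2), 1))) = Add(3, Mul(Rational(-1, 9), Mul(-6, 1))) = Add(3, Mul(Rational(-1, 9), -6)) = Add(3, Rational(2, 3)) = Rational(11, 3) ≈ 3.6667)
Function('g')(j) = Add(Rational(11, 3), j) (Function('g')(j) = Add(j, Rational(11, 3)) = Add(Rational(11, 3), j))
Pow(Function('g')(Add(-2, Mul(0, Add(2, 2)))), 2) = Pow(Add(Rational(11, 3), Add(-2, Mul(0, Add(2, 2)))), 2) = Pow(Add(Rational(11, 3), Add(-2, Mul(0, 4))), 2) = Pow(Add(Rational(11, 3), Add(-2, 0)), 2) = Pow(Add(Rational(11, 3), -2), 2) = Pow(Rational(5, 3), 2) = Rational(25, 9)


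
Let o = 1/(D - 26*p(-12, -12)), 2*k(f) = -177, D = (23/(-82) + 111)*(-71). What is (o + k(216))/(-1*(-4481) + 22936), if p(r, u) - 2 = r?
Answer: -110322317/34177429026 ≈ -0.0032279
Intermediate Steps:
p(r, u) = 2 + r
D = -644609/82 (D = (23*(-1/82) + 111)*(-71) = (-23/82 + 111)*(-71) = (9079/82)*(-71) = -644609/82 ≈ -7861.1)
k(f) = -177/2 (k(f) = (1/2)*(-177) = -177/2)
o = -82/623289 (o = 1/(-644609/82 - 26*(2 - 12)) = 1/(-644609/82 - 26*(-10)) = 1/(-644609/82 + 260) = 1/(-623289/82) = -82/623289 ≈ -0.00013156)
(o + k(216))/(-1*(-4481) + 22936) = (-82/623289 - 177/2)/(-1*(-4481) + 22936) = -110322317/(1246578*(4481 + 22936)) = -110322317/1246578/27417 = -110322317/1246578*1/27417 = -110322317/34177429026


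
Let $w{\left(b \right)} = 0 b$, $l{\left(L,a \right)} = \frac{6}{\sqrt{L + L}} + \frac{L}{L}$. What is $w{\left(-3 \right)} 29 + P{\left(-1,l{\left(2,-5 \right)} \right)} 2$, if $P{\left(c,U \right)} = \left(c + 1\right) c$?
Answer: $0$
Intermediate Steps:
$l{\left(L,a \right)} = 1 + \frac{3 \sqrt{2}}{\sqrt{L}}$ ($l{\left(L,a \right)} = \frac{6}{\sqrt{2 L}} + 1 = \frac{6}{\sqrt{2} \sqrt{L}} + 1 = 6 \frac{\sqrt{2}}{2 \sqrt{L}} + 1 = \frac{3 \sqrt{2}}{\sqrt{L}} + 1 = 1 + \frac{3 \sqrt{2}}{\sqrt{L}}$)
$P{\left(c,U \right)} = c \left(1 + c\right)$ ($P{\left(c,U \right)} = \left(1 + c\right) c = c \left(1 + c\right)$)
$w{\left(b \right)} = 0$
$w{\left(-3 \right)} 29 + P{\left(-1,l{\left(2,-5 \right)} \right)} 2 = 0 \cdot 29 + - (1 - 1) 2 = 0 + \left(-1\right) 0 \cdot 2 = 0 + 0 \cdot 2 = 0 + 0 = 0$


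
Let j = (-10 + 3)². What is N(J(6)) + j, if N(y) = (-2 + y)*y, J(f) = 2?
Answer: 49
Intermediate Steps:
N(y) = y*(-2 + y)
j = 49 (j = (-7)² = 49)
N(J(6)) + j = 2*(-2 + 2) + 49 = 2*0 + 49 = 0 + 49 = 49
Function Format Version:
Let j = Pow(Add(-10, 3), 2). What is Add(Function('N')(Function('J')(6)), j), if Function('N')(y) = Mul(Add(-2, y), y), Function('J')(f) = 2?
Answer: 49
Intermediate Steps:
Function('N')(y) = Mul(y, Add(-2, y))
j = 49 (j = Pow(-7, 2) = 49)
Add(Function('N')(Function('J')(6)), j) = Add(Mul(2, Add(-2, 2)), 49) = Add(Mul(2, 0), 49) = Add(0, 49) = 49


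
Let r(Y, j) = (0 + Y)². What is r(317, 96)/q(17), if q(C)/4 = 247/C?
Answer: 1708313/988 ≈ 1729.1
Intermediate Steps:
q(C) = 988/C (q(C) = 4*(247/C) = 988/C)
r(Y, j) = Y²
r(317, 96)/q(17) = 317²/((988/17)) = 100489/((988*(1/17))) = 100489/(988/17) = 100489*(17/988) = 1708313/988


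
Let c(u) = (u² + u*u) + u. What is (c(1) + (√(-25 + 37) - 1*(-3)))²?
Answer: 48 + 24*√3 ≈ 89.569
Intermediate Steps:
c(u) = u + 2*u² (c(u) = (u² + u²) + u = 2*u² + u = u + 2*u²)
(c(1) + (√(-25 + 37) - 1*(-3)))² = (1*(1 + 2*1) + (√(-25 + 37) - 1*(-3)))² = (1*(1 + 2) + (√12 + 3))² = (1*3 + (2*√3 + 3))² = (3 + (3 + 2*√3))² = (6 + 2*√3)²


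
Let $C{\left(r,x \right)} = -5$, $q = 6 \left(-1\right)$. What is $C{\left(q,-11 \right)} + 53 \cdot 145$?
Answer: $7680$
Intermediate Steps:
$q = -6$
$C{\left(q,-11 \right)} + 53 \cdot 145 = -5 + 53 \cdot 145 = -5 + 7685 = 7680$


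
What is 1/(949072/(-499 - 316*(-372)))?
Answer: 117053/949072 ≈ 0.12333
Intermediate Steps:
1/(949072/(-499 - 316*(-372))) = 1/(949072/(-499 + 117552)) = 1/(949072/117053) = 117053/949072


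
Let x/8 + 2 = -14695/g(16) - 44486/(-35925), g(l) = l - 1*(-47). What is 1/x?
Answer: -754425/1412378152 ≈ -0.00053415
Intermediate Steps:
g(l) = 47 + l (g(l) = l + 47 = 47 + l)
x = -1412378152/754425 (x = -16 + 8*(-14695/(47 + 16) - 44486/(-35925)) = -16 + 8*(-14695/63 - 44486*(-1/35925)) = -16 + 8*(-14695*1/63 + 44486/35925) = -16 + 8*(-14695/63 + 44486/35925) = -16 + 8*(-175038419/754425) = -16 - 1400307352/754425 = -1412378152/754425 ≈ -1872.1)
1/x = 1/(-1412378152/754425) = -754425/1412378152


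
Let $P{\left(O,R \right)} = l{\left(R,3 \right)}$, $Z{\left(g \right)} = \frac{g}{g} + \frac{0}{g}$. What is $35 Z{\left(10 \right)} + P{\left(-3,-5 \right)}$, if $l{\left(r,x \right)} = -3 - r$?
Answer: $37$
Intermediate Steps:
$Z{\left(g \right)} = 1$ ($Z{\left(g \right)} = 1 + 0 = 1$)
$P{\left(O,R \right)} = -3 - R$
$35 Z{\left(10 \right)} + P{\left(-3,-5 \right)} = 35 \cdot 1 - -2 = 35 + \left(-3 + 5\right) = 35 + 2 = 37$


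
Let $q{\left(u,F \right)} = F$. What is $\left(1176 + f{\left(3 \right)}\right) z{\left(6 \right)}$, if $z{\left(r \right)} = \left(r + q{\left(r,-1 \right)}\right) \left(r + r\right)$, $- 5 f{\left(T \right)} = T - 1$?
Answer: $70536$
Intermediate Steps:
$f{\left(T \right)} = \frac{1}{5} - \frac{T}{5}$ ($f{\left(T \right)} = - \frac{T - 1}{5} = - \frac{-1 + T}{5} = \frac{1}{5} - \frac{T}{5}$)
$z{\left(r \right)} = 2 r \left(-1 + r\right)$ ($z{\left(r \right)} = \left(r - 1\right) \left(r + r\right) = \left(-1 + r\right) 2 r = 2 r \left(-1 + r\right)$)
$\left(1176 + f{\left(3 \right)}\right) z{\left(6 \right)} = \left(1176 + \left(\frac{1}{5} - \frac{3}{5}\right)\right) 2 \cdot 6 \left(-1 + 6\right) = \left(1176 + \left(\frac{1}{5} - \frac{3}{5}\right)\right) 2 \cdot 6 \cdot 5 = \left(1176 - \frac{2}{5}\right) 60 = \frac{5878}{5} \cdot 60 = 70536$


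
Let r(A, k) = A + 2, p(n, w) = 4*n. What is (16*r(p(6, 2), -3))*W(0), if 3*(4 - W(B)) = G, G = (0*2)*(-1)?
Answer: 1664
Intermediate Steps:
r(A, k) = 2 + A
G = 0 (G = 0*(-1) = 0)
W(B) = 4 (W(B) = 4 - ⅓*0 = 4 + 0 = 4)
(16*r(p(6, 2), -3))*W(0) = (16*(2 + 4*6))*4 = (16*(2 + 24))*4 = (16*26)*4 = 416*4 = 1664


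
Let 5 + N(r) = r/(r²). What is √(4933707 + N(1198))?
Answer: √7080868846406/1198 ≈ 2221.2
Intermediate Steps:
N(r) = -5 + 1/r (N(r) = -5 + r/(r²) = -5 + r/r² = -5 + 1/r)
√(4933707 + N(1198)) = √(4933707 + (-5 + 1/1198)) = √(4933707 - 5989/1198) = √(5910574997/1198) = √7080868846406/1198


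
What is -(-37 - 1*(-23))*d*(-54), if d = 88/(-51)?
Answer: 22176/17 ≈ 1304.5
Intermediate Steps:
d = -88/51 (d = 88*(-1/51) = -88/51 ≈ -1.7255)
-(-37 - 1*(-23))*d*(-54) = -(-37 - 1*(-23))*(-88/51)*(-54) = -(-37 + 23)*(-88/51)*(-54) = -(-14*(-88/51))*(-54) = -1232*(-54)/51 = -1*(-22176/17) = 22176/17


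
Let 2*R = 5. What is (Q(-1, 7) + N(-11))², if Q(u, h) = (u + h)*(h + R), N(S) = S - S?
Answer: 3249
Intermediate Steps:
R = 5/2 (R = (½)*5 = 5/2 ≈ 2.5000)
N(S) = 0
Q(u, h) = (5/2 + h)*(h + u) (Q(u, h) = (u + h)*(h + 5/2) = (h + u)*(5/2 + h) = (5/2 + h)*(h + u))
(Q(-1, 7) + N(-11))² = ((7² + (5/2)*7 + (5/2)*(-1) + 7*(-1)) + 0)² = ((49 + 35/2 - 5/2 - 7) + 0)² = (57 + 0)² = 57² = 3249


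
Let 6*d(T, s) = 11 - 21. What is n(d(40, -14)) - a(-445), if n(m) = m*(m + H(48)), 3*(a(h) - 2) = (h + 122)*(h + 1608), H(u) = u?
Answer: 1126234/9 ≈ 1.2514e+5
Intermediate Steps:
d(T, s) = -5/3 (d(T, s) = (11 - 21)/6 = (⅙)*(-10) = -5/3)
a(h) = 2 + (122 + h)*(1608 + h)/3 (a(h) = 2 + ((h + 122)*(h + 1608))/3 = 2 + ((122 + h)*(1608 + h))/3 = 2 + (122 + h)*(1608 + h)/3)
n(m) = m*(48 + m) (n(m) = m*(m + 48) = m*(48 + m))
n(d(40, -14)) - a(-445) = -5*(48 - 5/3)/3 - (65394 + (⅓)*(-445)² + (1730/3)*(-445)) = -5/3*139/3 - (65394 + (⅓)*198025 - 769850/3) = -695/9 - (65394 + 198025/3 - 769850/3) = -695/9 - 1*(-375643/3) = -695/9 + 375643/3 = 1126234/9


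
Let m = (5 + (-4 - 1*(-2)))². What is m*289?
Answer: 2601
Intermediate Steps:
m = 9 (m = (5 + (-4 + 2))² = (5 - 2)² = 3² = 9)
m*289 = 9*289 = 2601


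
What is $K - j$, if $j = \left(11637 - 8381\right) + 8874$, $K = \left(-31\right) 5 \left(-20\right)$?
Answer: $-9030$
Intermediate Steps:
$K = 3100$ ($K = \left(-155\right) \left(-20\right) = 3100$)
$j = 12130$ ($j = 3256 + 8874 = 12130$)
$K - j = 3100 - 12130 = -9030$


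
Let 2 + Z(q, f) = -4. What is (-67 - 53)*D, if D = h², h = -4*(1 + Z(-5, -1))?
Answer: -48000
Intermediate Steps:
Z(q, f) = -6 (Z(q, f) = -2 - 4 = -6)
h = 20 (h = -4*(1 - 6) = -4*(-5) = 20)
D = 400 (D = 20² = 400)
(-67 - 53)*D = (-67 - 53)*400 = -120*400 = -48000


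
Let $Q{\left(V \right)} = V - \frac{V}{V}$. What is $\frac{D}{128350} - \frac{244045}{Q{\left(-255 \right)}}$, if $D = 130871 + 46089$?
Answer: $\frac{3136847751}{3285760} \approx 954.68$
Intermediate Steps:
$D = 176960$
$Q{\left(V \right)} = -1 + V$ ($Q{\left(V \right)} = V - 1 = -1 + V$)
$\frac{D}{128350} - \frac{244045}{Q{\left(-255 \right)}} = \frac{176960}{128350} - \frac{244045}{-1 - 255} = 176960 \cdot \frac{1}{128350} - \frac{244045}{-256} = \frac{17696}{12835} - - \frac{244045}{256} = \frac{17696}{12835} + \frac{244045}{256} = \frac{3136847751}{3285760}$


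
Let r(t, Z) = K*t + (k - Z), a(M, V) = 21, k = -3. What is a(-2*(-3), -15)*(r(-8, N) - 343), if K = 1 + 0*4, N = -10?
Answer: -7224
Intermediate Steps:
K = 1 (K = 1 + 0 = 1)
r(t, Z) = -3 + t - Z (r(t, Z) = 1*t + (-3 - Z) = t + (-3 - Z) = -3 + t - Z)
a(-2*(-3), -15)*(r(-8, N) - 343) = 21*((-3 - 8 - 1*(-10)) - 343) = 21*((-3 - 8 + 10) - 343) = 21*(-1 - 343) = 21*(-344) = -7224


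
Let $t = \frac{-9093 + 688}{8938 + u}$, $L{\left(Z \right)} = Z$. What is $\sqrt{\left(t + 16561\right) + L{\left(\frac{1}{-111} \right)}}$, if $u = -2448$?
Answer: $\frac{\sqrt{343753952389782}}{144078} \approx 128.68$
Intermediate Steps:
$t = - \frac{1681}{1298}$ ($t = \frac{-9093 + 688}{8938 - 2448} = - \frac{8405}{6490} = \left(-8405\right) \frac{1}{6490} = - \frac{1681}{1298} \approx -1.2951$)
$\sqrt{\left(t + 16561\right) + L{\left(\frac{1}{-111} \right)}} = \sqrt{\left(- \frac{1681}{1298} + 16561\right) + \frac{1}{-111}} = \sqrt{\frac{21494497}{1298} - \frac{1}{111}} = \sqrt{\frac{2385887869}{144078}} = \frac{\sqrt{343753952389782}}{144078}$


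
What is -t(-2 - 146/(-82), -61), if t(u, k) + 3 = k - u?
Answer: 2615/41 ≈ 63.781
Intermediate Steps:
t(u, k) = -3 + k - u (t(u, k) = -3 + (k - u) = -3 + k - u)
-t(-2 - 146/(-82), -61) = -(-3 - 61 - (-2 - 146/(-82))) = -(-3 - 61 - (-2 - 146*(-1/82))) = -(-3 - 61 - (-2 + 73/41)) = -(-3 - 61 - 1*(-9/41)) = -(-3 - 61 + 9/41) = -1*(-2615/41) = 2615/41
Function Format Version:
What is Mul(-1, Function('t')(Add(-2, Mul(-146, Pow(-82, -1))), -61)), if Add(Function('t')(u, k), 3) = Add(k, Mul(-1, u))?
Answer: Rational(2615, 41) ≈ 63.781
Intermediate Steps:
Function('t')(u, k) = Add(-3, k, Mul(-1, u)) (Function('t')(u, k) = Add(-3, Add(k, Mul(-1, u))) = Add(-3, k, Mul(-1, u)))
Mul(-1, Function('t')(Add(-2, Mul(-146, Pow(-82, -1))), -61)) = Mul(-1, Add(-3, -61, Mul(-1, Add(-2, Mul(-146, Pow(-82, -1)))))) = Mul(-1, Add(-3, -61, Mul(-1, Add(-2, Mul(-146, Rational(-1, 82)))))) = Mul(-1, Add(-3, -61, Mul(-1, Add(-2, Rational(73, 41))))) = Mul(-1, Add(-3, -61, Mul(-1, Rational(-9, 41)))) = Mul(-1, Add(-3, -61, Rational(9, 41))) = Mul(-1, Rational(-2615, 41)) = Rational(2615, 41)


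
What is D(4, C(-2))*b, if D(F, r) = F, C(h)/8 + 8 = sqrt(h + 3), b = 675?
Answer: 2700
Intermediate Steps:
C(h) = -64 + 8*sqrt(3 + h) (C(h) = -64 + 8*sqrt(h + 3) = -64 + 8*sqrt(3 + h))
D(4, C(-2))*b = 4*675 = 2700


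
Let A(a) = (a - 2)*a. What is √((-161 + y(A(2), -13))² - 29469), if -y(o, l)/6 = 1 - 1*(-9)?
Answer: 2*√4843 ≈ 139.18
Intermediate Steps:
A(a) = a*(-2 + a) (A(a) = (-2 + a)*a = a*(-2 + a))
y(o, l) = -60 (y(o, l) = -6*(1 - 1*(-9)) = -6*(1 + 9) = -6*10 = -60)
√((-161 + y(A(2), -13))² - 29469) = √((-161 - 60)² - 29469) = √((-221)² - 29469) = √(48841 - 29469) = √19372 = 2*√4843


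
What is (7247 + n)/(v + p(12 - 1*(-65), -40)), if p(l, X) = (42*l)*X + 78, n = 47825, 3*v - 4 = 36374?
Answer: -13768/29289 ≈ -0.47007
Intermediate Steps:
v = 12126 (v = 4/3 + (⅓)*36374 = 4/3 + 36374/3 = 12126)
p(l, X) = 78 + 42*X*l (p(l, X) = 42*X*l + 78 = 78 + 42*X*l)
(7247 + n)/(v + p(12 - 1*(-65), -40)) = (7247 + 47825)/(12126 + (78 + 42*(-40)*(12 - 1*(-65)))) = 55072/(12126 + (78 + 42*(-40)*(12 + 65))) = 55072/(12126 + (78 + 42*(-40)*77)) = 55072/(12126 + (78 - 129360)) = 55072/(12126 - 129282) = 55072/(-117156) = 55072*(-1/117156) = -13768/29289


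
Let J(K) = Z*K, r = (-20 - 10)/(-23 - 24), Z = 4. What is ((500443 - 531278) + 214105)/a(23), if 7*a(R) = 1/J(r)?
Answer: 153946800/47 ≈ 3.2755e+6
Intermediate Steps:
r = 30/47 (r = -30/(-47) = -30*(-1/47) = 30/47 ≈ 0.63830)
J(K) = 4*K
a(R) = 47/840 (a(R) = 1/(7*((4*(30/47)))) = 1/(7*(120/47)) = (⅐)*(47/120) = 47/840)
((500443 - 531278) + 214105)/a(23) = ((500443 - 531278) + 214105)/(47/840) = (-30835 + 214105)*(840/47) = 183270*(840/47) = 153946800/47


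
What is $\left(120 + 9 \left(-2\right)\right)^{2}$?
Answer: $10404$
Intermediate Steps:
$\left(120 + 9 \left(-2\right)\right)^{2} = \left(120 - 18\right)^{2} = 102^{2} = 10404$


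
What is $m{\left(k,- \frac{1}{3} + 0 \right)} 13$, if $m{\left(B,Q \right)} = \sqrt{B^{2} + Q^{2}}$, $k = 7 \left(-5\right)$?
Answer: $\frac{13 \sqrt{11026}}{3} \approx 455.02$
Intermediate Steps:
$k = -35$
$m{\left(k,- \frac{1}{3} + 0 \right)} 13 = \sqrt{\left(-35\right)^{2} + \left(- \frac{1}{3} + 0\right)^{2}} \cdot 13 = \sqrt{1225 + \left(\left(-1\right) \frac{1}{3} + 0\right)^{2}} \cdot 13 = \sqrt{1225 + \left(- \frac{1}{3} + 0\right)^{2}} \cdot 13 = \sqrt{1225 + \left(- \frac{1}{3}\right)^{2}} \cdot 13 = \sqrt{1225 + \frac{1}{9}} \cdot 13 = \sqrt{\frac{11026}{9}} \cdot 13 = \frac{\sqrt{11026}}{3} \cdot 13 = \frac{13 \sqrt{11026}}{3}$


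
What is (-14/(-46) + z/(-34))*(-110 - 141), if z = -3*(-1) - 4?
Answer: -65511/782 ≈ -83.774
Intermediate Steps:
z = -1 (z = 3 - 4 = -1)
(-14/(-46) + z/(-34))*(-110 - 141) = (-14/(-46) - 1/(-34))*(-110 - 141) = (-14*(-1/46) - 1*(-1/34))*(-251) = (7/23 + 1/34)*(-251) = (261/782)*(-251) = -65511/782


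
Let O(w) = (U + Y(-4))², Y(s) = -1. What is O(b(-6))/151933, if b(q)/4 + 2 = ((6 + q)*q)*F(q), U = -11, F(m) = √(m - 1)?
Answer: 144/151933 ≈ 0.00094779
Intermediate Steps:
F(m) = √(-1 + m)
b(q) = -8 + 4*q*√(-1 + q)*(6 + q) (b(q) = -8 + 4*(((6 + q)*q)*√(-1 + q)) = -8 + 4*((q*(6 + q))*√(-1 + q)) = -8 + 4*(q*√(-1 + q)*(6 + q)) = -8 + 4*q*√(-1 + q)*(6 + q))
O(w) = 144 (O(w) = (-11 - 1)² = (-12)² = 144)
O(b(-6))/151933 = 144/151933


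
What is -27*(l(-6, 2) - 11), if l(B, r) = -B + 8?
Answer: -81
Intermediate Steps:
l(B, r) = 8 - B
-27*(l(-6, 2) - 11) = -27*((8 - 1*(-6)) - 11) = -27*((8 + 6) - 11) = -27*(14 - 11) = -27*3 = -81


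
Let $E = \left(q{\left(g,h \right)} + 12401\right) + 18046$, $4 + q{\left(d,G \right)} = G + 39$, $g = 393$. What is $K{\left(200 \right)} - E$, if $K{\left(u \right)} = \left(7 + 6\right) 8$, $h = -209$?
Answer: $-30169$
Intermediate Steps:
$q{\left(d,G \right)} = 35 + G$ ($q{\left(d,G \right)} = -4 + \left(G + 39\right) = -4 + \left(39 + G\right) = 35 + G$)
$K{\left(u \right)} = 104$ ($K{\left(u \right)} = 13 \cdot 8 = 104$)
$E = 30273$ ($E = \left(\left(35 - 209\right) + 12401\right) + 18046 = \left(-174 + 12401\right) + 18046 = 12227 + 18046 = 30273$)
$K{\left(200 \right)} - E = 104 - 30273 = -30169$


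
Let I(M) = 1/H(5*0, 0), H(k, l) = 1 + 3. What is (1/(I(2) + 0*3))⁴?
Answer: 256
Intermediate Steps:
H(k, l) = 4
I(M) = ¼ (I(M) = 1/4 = ¼)
(1/(I(2) + 0*3))⁴ = (1/(¼ + 0*3))⁴ = (1/(¼ + 0))⁴ = (1/(¼))⁴ = 4⁴ = 256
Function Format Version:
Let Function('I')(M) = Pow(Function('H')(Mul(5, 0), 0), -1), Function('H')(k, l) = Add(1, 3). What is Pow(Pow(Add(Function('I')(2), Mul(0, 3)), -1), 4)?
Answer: 256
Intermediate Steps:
Function('H')(k, l) = 4
Function('I')(M) = Rational(1, 4) (Function('I')(M) = Pow(4, -1) = Rational(1, 4))
Pow(Pow(Add(Function('I')(2), Mul(0, 3)), -1), 4) = Pow(Pow(Add(Rational(1, 4), Mul(0, 3)), -1), 4) = Pow(Pow(Add(Rational(1, 4), 0), -1), 4) = Pow(Pow(Rational(1, 4), -1), 4) = Pow(4, 4) = 256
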